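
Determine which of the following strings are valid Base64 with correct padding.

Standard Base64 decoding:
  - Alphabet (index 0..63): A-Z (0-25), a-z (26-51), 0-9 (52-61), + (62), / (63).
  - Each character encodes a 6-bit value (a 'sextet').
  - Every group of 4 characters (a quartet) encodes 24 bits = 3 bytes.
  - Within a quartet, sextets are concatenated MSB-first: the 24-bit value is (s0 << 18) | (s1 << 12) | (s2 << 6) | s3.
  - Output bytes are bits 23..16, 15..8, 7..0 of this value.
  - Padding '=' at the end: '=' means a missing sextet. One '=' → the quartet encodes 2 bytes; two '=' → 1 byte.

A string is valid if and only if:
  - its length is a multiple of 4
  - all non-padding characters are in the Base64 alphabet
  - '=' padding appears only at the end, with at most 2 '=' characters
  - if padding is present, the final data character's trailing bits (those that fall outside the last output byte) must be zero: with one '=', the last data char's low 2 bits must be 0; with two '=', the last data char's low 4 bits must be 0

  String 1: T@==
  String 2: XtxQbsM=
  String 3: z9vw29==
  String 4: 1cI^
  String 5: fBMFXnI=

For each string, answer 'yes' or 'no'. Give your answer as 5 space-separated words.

String 1: 'T@==' → invalid (bad char(s): ['@'])
String 2: 'XtxQbsM=' → valid
String 3: 'z9vw29==' → invalid (bad trailing bits)
String 4: '1cI^' → invalid (bad char(s): ['^'])
String 5: 'fBMFXnI=' → valid

Answer: no yes no no yes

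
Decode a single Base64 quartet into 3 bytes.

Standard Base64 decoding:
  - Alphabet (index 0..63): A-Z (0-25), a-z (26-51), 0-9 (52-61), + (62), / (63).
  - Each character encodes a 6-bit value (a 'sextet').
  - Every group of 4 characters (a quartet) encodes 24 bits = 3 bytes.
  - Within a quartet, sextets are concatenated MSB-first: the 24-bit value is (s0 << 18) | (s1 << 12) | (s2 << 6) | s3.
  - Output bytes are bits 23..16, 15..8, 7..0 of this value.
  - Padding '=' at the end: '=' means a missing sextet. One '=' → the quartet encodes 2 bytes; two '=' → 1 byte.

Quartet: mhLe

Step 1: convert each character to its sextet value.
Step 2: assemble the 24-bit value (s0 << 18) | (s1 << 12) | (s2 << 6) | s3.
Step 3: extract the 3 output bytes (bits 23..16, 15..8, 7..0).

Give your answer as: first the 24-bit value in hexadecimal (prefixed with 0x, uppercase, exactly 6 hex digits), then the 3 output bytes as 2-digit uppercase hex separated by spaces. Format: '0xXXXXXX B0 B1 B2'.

Answer: 0x9A12DE 9A 12 DE

Derivation:
Sextets: m=38, h=33, L=11, e=30
24-bit: (38<<18) | (33<<12) | (11<<6) | 30
      = 0x980000 | 0x021000 | 0x0002C0 | 0x00001E
      = 0x9A12DE
Bytes: (v>>16)&0xFF=9A, (v>>8)&0xFF=12, v&0xFF=DE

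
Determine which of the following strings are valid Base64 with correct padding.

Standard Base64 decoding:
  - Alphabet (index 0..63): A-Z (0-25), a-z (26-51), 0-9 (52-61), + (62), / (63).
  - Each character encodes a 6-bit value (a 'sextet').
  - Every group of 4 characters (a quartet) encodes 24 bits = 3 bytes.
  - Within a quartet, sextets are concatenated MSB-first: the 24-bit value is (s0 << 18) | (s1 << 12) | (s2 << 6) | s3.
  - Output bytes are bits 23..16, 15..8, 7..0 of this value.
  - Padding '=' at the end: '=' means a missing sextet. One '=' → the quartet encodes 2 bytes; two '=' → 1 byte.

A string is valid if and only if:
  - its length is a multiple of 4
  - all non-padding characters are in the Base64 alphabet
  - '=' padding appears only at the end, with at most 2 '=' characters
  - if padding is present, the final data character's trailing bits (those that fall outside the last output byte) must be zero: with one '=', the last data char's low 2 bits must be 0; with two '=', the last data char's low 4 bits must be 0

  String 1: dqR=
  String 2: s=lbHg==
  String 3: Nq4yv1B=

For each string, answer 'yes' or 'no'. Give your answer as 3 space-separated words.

Answer: no no no

Derivation:
String 1: 'dqR=' → invalid (bad trailing bits)
String 2: 's=lbHg==' → invalid (bad char(s): ['=']; '=' in middle)
String 3: 'Nq4yv1B=' → invalid (bad trailing bits)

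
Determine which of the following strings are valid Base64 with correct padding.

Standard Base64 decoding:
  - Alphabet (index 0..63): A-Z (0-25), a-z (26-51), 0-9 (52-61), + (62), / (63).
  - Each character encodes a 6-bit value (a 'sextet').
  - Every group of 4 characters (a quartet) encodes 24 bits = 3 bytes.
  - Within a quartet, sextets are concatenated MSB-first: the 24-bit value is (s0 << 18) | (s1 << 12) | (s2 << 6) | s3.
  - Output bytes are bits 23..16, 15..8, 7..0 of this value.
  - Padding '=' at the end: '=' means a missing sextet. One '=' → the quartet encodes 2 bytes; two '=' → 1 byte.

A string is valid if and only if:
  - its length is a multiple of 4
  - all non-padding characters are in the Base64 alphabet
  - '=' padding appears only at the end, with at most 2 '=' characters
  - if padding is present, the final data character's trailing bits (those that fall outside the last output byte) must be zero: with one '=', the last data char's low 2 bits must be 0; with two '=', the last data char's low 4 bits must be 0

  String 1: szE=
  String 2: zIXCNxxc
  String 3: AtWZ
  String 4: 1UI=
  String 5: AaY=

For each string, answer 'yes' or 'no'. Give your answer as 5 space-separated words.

Answer: yes yes yes yes yes

Derivation:
String 1: 'szE=' → valid
String 2: 'zIXCNxxc' → valid
String 3: 'AtWZ' → valid
String 4: '1UI=' → valid
String 5: 'AaY=' → valid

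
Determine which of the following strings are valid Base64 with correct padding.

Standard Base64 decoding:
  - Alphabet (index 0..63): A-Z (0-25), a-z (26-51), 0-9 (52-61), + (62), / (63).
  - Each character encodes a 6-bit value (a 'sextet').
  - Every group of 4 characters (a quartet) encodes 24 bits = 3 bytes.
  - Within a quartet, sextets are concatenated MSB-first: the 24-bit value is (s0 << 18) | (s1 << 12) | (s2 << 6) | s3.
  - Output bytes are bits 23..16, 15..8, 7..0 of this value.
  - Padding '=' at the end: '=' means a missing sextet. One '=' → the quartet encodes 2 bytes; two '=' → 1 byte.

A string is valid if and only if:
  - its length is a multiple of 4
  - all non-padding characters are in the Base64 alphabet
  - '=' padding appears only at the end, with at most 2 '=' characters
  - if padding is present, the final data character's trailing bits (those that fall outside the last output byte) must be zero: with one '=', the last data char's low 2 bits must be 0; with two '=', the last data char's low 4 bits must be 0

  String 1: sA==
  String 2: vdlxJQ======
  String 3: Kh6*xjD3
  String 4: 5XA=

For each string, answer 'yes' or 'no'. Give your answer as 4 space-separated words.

Answer: yes no no yes

Derivation:
String 1: 'sA==' → valid
String 2: 'vdlxJQ======' → invalid (6 pad chars (max 2))
String 3: 'Kh6*xjD3' → invalid (bad char(s): ['*'])
String 4: '5XA=' → valid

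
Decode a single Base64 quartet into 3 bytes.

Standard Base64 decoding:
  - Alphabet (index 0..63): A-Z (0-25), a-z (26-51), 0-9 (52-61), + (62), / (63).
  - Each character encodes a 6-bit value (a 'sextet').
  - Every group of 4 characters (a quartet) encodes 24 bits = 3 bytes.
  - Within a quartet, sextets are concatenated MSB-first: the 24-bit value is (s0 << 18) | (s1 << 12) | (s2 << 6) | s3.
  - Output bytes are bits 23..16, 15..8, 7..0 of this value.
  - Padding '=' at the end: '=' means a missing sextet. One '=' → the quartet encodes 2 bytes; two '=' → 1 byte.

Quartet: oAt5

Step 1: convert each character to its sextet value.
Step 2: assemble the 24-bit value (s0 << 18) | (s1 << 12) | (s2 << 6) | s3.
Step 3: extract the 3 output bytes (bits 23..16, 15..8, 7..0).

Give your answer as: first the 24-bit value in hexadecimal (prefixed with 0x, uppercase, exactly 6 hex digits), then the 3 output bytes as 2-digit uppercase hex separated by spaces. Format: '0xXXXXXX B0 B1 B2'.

Sextets: o=40, A=0, t=45, 5=57
24-bit: (40<<18) | (0<<12) | (45<<6) | 57
      = 0xA00000 | 0x000000 | 0x000B40 | 0x000039
      = 0xA00B79
Bytes: (v>>16)&0xFF=A0, (v>>8)&0xFF=0B, v&0xFF=79

Answer: 0xA00B79 A0 0B 79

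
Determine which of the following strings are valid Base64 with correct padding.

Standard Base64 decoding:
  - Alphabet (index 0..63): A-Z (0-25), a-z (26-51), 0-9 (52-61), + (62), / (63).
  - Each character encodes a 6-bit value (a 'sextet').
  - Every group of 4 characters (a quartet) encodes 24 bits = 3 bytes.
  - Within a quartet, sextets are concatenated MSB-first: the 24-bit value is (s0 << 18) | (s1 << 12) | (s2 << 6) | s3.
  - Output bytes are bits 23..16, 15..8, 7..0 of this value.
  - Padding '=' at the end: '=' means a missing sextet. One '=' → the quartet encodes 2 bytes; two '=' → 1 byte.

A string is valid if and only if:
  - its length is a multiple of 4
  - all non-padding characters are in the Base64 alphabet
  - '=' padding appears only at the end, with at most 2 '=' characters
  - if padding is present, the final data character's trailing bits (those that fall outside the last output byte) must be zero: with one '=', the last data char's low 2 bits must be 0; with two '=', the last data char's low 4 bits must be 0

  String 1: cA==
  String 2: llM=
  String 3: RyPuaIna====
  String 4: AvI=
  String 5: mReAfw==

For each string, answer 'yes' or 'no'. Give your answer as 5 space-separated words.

Answer: yes yes no yes yes

Derivation:
String 1: 'cA==' → valid
String 2: 'llM=' → valid
String 3: 'RyPuaIna====' → invalid (4 pad chars (max 2))
String 4: 'AvI=' → valid
String 5: 'mReAfw==' → valid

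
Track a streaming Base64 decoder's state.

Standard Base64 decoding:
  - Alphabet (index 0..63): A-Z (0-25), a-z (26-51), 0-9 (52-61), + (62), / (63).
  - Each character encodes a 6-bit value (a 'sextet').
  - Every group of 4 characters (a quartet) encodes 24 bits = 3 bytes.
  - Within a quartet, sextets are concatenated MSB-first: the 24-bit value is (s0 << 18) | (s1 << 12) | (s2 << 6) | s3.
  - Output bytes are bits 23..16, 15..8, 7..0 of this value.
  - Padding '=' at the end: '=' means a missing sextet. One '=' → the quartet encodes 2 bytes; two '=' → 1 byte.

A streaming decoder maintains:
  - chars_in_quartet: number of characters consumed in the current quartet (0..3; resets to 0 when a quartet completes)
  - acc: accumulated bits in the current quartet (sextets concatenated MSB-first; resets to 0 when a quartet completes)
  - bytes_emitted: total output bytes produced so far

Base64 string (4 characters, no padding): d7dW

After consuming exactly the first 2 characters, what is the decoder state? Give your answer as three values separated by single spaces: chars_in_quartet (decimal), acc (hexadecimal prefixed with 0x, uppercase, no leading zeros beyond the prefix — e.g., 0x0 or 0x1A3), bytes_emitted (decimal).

Answer: 2 0x77B 0

Derivation:
After char 0 ('d'=29): chars_in_quartet=1 acc=0x1D bytes_emitted=0
After char 1 ('7'=59): chars_in_quartet=2 acc=0x77B bytes_emitted=0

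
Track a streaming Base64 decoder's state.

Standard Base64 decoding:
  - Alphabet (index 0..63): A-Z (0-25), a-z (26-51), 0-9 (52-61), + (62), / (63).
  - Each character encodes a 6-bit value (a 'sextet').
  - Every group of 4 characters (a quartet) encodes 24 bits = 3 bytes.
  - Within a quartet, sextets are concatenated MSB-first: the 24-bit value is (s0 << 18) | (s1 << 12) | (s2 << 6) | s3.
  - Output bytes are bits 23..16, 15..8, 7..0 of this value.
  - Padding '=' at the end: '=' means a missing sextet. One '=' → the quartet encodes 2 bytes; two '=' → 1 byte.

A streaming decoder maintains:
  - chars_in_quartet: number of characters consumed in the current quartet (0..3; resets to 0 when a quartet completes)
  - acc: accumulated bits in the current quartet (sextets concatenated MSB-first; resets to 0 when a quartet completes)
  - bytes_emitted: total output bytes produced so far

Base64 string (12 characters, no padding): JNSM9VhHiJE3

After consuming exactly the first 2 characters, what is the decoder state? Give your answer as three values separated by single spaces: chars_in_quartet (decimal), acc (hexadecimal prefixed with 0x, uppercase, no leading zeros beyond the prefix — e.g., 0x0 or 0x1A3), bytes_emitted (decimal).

After char 0 ('J'=9): chars_in_quartet=1 acc=0x9 bytes_emitted=0
After char 1 ('N'=13): chars_in_quartet=2 acc=0x24D bytes_emitted=0

Answer: 2 0x24D 0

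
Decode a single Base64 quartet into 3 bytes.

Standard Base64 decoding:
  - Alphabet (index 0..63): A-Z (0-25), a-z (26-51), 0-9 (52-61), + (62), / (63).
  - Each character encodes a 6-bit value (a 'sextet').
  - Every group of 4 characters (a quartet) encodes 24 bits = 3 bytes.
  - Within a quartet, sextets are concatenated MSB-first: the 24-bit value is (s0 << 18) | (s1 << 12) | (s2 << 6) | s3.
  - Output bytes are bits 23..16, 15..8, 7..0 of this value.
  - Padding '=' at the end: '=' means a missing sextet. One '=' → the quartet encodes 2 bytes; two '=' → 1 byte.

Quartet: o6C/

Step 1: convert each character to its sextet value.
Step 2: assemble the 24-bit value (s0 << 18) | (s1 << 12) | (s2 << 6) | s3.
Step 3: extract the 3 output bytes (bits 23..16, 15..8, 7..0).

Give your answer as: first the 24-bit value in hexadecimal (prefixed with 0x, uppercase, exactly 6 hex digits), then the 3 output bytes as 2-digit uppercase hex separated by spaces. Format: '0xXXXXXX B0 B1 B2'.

Answer: 0xA3A0BF A3 A0 BF

Derivation:
Sextets: o=40, 6=58, C=2, /=63
24-bit: (40<<18) | (58<<12) | (2<<6) | 63
      = 0xA00000 | 0x03A000 | 0x000080 | 0x00003F
      = 0xA3A0BF
Bytes: (v>>16)&0xFF=A3, (v>>8)&0xFF=A0, v&0xFF=BF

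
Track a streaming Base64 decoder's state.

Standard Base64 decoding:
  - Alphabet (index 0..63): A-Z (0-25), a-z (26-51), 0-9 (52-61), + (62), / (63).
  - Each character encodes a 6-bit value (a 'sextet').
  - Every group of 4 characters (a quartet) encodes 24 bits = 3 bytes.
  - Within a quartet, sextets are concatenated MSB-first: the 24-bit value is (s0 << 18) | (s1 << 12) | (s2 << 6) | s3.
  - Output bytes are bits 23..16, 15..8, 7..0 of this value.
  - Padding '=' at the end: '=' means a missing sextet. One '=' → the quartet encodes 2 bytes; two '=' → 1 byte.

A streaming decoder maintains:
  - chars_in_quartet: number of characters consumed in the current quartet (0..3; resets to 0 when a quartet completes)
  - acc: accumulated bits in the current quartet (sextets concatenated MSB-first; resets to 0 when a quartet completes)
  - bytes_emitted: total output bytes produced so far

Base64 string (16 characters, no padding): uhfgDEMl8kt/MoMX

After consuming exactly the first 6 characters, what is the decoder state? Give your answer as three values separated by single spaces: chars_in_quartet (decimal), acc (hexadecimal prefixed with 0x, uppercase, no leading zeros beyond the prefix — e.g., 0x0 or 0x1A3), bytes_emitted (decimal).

After char 0 ('u'=46): chars_in_quartet=1 acc=0x2E bytes_emitted=0
After char 1 ('h'=33): chars_in_quartet=2 acc=0xBA1 bytes_emitted=0
After char 2 ('f'=31): chars_in_quartet=3 acc=0x2E85F bytes_emitted=0
After char 3 ('g'=32): chars_in_quartet=4 acc=0xBA17E0 -> emit BA 17 E0, reset; bytes_emitted=3
After char 4 ('D'=3): chars_in_quartet=1 acc=0x3 bytes_emitted=3
After char 5 ('E'=4): chars_in_quartet=2 acc=0xC4 bytes_emitted=3

Answer: 2 0xC4 3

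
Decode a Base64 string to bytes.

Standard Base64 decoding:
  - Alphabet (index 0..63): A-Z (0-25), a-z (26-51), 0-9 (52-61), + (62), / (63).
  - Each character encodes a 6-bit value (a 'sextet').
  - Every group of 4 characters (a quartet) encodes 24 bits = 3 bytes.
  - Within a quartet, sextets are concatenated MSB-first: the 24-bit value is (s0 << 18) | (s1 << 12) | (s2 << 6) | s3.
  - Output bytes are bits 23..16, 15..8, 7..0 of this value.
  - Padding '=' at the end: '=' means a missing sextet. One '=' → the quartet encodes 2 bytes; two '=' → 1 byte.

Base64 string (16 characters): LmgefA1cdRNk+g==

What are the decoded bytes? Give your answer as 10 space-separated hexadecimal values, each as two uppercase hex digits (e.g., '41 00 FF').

Answer: 2E 68 1E 7C 0D 5C 75 13 64 FA

Derivation:
After char 0 ('L'=11): chars_in_quartet=1 acc=0xB bytes_emitted=0
After char 1 ('m'=38): chars_in_quartet=2 acc=0x2E6 bytes_emitted=0
After char 2 ('g'=32): chars_in_quartet=3 acc=0xB9A0 bytes_emitted=0
After char 3 ('e'=30): chars_in_quartet=4 acc=0x2E681E -> emit 2E 68 1E, reset; bytes_emitted=3
After char 4 ('f'=31): chars_in_quartet=1 acc=0x1F bytes_emitted=3
After char 5 ('A'=0): chars_in_quartet=2 acc=0x7C0 bytes_emitted=3
After char 6 ('1'=53): chars_in_quartet=3 acc=0x1F035 bytes_emitted=3
After char 7 ('c'=28): chars_in_quartet=4 acc=0x7C0D5C -> emit 7C 0D 5C, reset; bytes_emitted=6
After char 8 ('d'=29): chars_in_quartet=1 acc=0x1D bytes_emitted=6
After char 9 ('R'=17): chars_in_quartet=2 acc=0x751 bytes_emitted=6
After char 10 ('N'=13): chars_in_quartet=3 acc=0x1D44D bytes_emitted=6
After char 11 ('k'=36): chars_in_quartet=4 acc=0x751364 -> emit 75 13 64, reset; bytes_emitted=9
After char 12 ('+'=62): chars_in_quartet=1 acc=0x3E bytes_emitted=9
After char 13 ('g'=32): chars_in_quartet=2 acc=0xFA0 bytes_emitted=9
Padding '==': partial quartet acc=0xFA0 -> emit FA; bytes_emitted=10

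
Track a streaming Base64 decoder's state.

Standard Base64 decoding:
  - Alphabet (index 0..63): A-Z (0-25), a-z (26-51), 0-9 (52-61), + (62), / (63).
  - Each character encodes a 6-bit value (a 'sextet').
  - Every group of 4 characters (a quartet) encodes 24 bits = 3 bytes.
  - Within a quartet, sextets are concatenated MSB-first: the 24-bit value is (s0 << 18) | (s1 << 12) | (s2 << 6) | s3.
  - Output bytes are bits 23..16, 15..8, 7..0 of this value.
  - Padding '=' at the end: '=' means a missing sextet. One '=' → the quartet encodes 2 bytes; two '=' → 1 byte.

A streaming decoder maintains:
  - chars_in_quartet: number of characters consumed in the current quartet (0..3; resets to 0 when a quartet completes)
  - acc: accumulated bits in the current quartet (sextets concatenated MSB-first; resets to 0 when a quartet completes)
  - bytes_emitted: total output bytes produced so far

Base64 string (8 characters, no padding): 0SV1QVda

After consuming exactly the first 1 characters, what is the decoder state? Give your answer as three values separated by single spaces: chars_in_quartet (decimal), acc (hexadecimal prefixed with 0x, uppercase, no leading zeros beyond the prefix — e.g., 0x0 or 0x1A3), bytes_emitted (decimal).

After char 0 ('0'=52): chars_in_quartet=1 acc=0x34 bytes_emitted=0

Answer: 1 0x34 0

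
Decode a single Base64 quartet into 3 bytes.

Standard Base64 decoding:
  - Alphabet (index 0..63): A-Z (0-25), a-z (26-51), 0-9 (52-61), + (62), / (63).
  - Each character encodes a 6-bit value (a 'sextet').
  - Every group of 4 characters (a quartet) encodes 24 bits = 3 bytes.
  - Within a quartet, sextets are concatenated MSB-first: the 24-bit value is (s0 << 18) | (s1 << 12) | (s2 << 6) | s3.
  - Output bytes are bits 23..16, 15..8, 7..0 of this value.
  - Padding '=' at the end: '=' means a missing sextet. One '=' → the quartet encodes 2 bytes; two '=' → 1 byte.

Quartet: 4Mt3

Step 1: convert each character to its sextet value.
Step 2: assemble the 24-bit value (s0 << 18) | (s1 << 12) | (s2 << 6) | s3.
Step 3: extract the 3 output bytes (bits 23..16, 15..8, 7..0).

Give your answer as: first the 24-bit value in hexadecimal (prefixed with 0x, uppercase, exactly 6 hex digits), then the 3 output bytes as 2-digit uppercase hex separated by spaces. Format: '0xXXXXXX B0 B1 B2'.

Answer: 0xE0CB77 E0 CB 77

Derivation:
Sextets: 4=56, M=12, t=45, 3=55
24-bit: (56<<18) | (12<<12) | (45<<6) | 55
      = 0xE00000 | 0x00C000 | 0x000B40 | 0x000037
      = 0xE0CB77
Bytes: (v>>16)&0xFF=E0, (v>>8)&0xFF=CB, v&0xFF=77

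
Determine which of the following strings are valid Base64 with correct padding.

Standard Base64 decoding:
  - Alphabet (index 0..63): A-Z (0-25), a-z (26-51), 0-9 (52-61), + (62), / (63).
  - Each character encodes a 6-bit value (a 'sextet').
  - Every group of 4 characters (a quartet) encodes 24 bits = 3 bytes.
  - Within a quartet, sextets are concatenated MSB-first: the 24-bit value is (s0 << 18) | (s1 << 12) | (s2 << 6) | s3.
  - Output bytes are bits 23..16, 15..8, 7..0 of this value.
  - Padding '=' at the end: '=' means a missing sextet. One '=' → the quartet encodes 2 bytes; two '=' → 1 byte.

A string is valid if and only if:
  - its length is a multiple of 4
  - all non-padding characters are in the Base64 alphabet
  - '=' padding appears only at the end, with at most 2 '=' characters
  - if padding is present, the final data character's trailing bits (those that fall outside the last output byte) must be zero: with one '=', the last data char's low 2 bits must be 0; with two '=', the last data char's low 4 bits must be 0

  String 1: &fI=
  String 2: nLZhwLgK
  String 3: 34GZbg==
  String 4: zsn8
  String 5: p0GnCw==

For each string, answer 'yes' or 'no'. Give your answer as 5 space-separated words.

Answer: no yes yes yes yes

Derivation:
String 1: '&fI=' → invalid (bad char(s): ['&'])
String 2: 'nLZhwLgK' → valid
String 3: '34GZbg==' → valid
String 4: 'zsn8' → valid
String 5: 'p0GnCw==' → valid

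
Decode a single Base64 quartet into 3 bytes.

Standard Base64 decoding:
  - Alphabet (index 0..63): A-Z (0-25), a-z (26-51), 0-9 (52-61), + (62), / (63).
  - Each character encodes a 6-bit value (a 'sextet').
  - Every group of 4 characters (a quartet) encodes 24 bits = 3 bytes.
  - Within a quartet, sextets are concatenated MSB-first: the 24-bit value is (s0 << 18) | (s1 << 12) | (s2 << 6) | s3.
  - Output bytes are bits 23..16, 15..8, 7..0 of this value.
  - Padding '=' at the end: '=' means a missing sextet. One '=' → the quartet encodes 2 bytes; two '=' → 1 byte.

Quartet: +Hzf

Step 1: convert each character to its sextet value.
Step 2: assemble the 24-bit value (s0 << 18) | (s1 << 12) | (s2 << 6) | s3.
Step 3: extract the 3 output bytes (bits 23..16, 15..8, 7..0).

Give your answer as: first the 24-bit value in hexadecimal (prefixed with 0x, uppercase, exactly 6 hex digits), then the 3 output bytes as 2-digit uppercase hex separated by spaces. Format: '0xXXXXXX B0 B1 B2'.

Answer: 0xF87CDF F8 7C DF

Derivation:
Sextets: +=62, H=7, z=51, f=31
24-bit: (62<<18) | (7<<12) | (51<<6) | 31
      = 0xF80000 | 0x007000 | 0x000CC0 | 0x00001F
      = 0xF87CDF
Bytes: (v>>16)&0xFF=F8, (v>>8)&0xFF=7C, v&0xFF=DF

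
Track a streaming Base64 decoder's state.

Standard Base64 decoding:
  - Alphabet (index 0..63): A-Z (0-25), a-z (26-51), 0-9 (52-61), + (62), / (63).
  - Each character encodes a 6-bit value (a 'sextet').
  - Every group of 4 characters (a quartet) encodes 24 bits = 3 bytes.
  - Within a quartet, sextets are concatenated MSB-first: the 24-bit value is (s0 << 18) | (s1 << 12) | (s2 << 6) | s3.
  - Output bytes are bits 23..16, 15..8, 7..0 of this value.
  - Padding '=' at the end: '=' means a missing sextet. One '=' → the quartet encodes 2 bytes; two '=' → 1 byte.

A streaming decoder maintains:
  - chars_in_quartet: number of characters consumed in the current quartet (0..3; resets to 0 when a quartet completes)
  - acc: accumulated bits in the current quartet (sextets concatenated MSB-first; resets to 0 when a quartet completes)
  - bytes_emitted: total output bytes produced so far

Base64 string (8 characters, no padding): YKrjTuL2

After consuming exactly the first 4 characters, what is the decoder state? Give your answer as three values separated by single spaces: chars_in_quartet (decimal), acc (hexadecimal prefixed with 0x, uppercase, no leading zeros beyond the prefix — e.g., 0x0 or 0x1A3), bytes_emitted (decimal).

After char 0 ('Y'=24): chars_in_quartet=1 acc=0x18 bytes_emitted=0
After char 1 ('K'=10): chars_in_quartet=2 acc=0x60A bytes_emitted=0
After char 2 ('r'=43): chars_in_quartet=3 acc=0x182AB bytes_emitted=0
After char 3 ('j'=35): chars_in_quartet=4 acc=0x60AAE3 -> emit 60 AA E3, reset; bytes_emitted=3

Answer: 0 0x0 3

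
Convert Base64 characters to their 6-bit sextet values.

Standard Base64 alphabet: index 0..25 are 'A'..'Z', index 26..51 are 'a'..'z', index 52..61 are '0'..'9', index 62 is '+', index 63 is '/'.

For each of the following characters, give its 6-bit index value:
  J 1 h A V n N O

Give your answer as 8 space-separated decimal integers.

Answer: 9 53 33 0 21 39 13 14

Derivation:
'J': A..Z range, ord('J') − ord('A') = 9
'1': 0..9 range, 52 + ord('1') − ord('0') = 53
'h': a..z range, 26 + ord('h') − ord('a') = 33
'A': A..Z range, ord('A') − ord('A') = 0
'V': A..Z range, ord('V') − ord('A') = 21
'n': a..z range, 26 + ord('n') − ord('a') = 39
'N': A..Z range, ord('N') − ord('A') = 13
'O': A..Z range, ord('O') − ord('A') = 14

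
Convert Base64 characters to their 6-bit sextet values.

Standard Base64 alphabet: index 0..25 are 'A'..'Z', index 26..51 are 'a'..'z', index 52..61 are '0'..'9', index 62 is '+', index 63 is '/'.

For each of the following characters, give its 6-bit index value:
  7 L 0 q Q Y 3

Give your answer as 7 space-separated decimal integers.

Answer: 59 11 52 42 16 24 55

Derivation:
'7': 0..9 range, 52 + ord('7') − ord('0') = 59
'L': A..Z range, ord('L') − ord('A') = 11
'0': 0..9 range, 52 + ord('0') − ord('0') = 52
'q': a..z range, 26 + ord('q') − ord('a') = 42
'Q': A..Z range, ord('Q') − ord('A') = 16
'Y': A..Z range, ord('Y') − ord('A') = 24
'3': 0..9 range, 52 + ord('3') − ord('0') = 55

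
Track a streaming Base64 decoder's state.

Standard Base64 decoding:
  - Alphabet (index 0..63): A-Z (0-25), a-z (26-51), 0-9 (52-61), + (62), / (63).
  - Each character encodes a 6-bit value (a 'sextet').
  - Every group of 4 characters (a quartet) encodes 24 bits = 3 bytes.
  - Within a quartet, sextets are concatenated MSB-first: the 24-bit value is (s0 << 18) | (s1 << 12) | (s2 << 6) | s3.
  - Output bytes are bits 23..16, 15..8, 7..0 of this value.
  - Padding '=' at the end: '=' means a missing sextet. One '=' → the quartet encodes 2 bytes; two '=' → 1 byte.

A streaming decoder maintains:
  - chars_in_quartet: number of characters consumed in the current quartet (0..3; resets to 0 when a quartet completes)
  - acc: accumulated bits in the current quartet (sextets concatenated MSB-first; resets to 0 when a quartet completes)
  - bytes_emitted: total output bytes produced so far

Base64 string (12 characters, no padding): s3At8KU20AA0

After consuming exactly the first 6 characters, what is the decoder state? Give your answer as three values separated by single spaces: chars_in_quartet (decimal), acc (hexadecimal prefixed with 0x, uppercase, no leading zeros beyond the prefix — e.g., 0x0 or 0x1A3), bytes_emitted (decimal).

Answer: 2 0xF0A 3

Derivation:
After char 0 ('s'=44): chars_in_quartet=1 acc=0x2C bytes_emitted=0
After char 1 ('3'=55): chars_in_quartet=2 acc=0xB37 bytes_emitted=0
After char 2 ('A'=0): chars_in_quartet=3 acc=0x2CDC0 bytes_emitted=0
After char 3 ('t'=45): chars_in_quartet=4 acc=0xB3702D -> emit B3 70 2D, reset; bytes_emitted=3
After char 4 ('8'=60): chars_in_quartet=1 acc=0x3C bytes_emitted=3
After char 5 ('K'=10): chars_in_quartet=2 acc=0xF0A bytes_emitted=3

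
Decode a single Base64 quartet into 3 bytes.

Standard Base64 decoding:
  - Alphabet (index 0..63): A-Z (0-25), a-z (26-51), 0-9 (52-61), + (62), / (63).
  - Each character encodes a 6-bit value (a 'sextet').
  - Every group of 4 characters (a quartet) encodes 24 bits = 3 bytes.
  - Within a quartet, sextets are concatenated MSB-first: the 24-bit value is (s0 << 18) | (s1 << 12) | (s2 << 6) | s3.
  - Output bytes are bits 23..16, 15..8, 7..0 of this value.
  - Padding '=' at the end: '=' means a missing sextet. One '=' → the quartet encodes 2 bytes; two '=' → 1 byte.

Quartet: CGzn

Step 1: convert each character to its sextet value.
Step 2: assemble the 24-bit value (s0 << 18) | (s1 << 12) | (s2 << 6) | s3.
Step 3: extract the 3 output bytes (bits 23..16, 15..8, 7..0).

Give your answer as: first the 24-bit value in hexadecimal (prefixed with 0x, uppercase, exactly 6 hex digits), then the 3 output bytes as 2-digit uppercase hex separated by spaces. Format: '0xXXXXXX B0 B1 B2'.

Sextets: C=2, G=6, z=51, n=39
24-bit: (2<<18) | (6<<12) | (51<<6) | 39
      = 0x080000 | 0x006000 | 0x000CC0 | 0x000027
      = 0x086CE7
Bytes: (v>>16)&0xFF=08, (v>>8)&0xFF=6C, v&0xFF=E7

Answer: 0x086CE7 08 6C E7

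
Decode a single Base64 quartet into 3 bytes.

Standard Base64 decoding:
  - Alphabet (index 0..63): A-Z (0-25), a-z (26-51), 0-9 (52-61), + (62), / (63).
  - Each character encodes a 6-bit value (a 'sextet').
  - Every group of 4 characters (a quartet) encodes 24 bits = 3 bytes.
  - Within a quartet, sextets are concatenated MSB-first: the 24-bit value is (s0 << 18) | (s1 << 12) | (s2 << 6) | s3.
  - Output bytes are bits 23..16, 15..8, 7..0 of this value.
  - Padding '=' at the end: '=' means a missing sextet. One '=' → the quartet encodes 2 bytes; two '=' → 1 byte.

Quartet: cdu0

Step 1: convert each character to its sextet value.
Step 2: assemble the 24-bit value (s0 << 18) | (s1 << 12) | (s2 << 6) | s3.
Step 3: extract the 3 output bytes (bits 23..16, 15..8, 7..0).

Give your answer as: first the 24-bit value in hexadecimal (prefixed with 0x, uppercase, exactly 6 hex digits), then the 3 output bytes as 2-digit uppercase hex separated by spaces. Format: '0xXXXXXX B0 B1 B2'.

Sextets: c=28, d=29, u=46, 0=52
24-bit: (28<<18) | (29<<12) | (46<<6) | 52
      = 0x700000 | 0x01D000 | 0x000B80 | 0x000034
      = 0x71DBB4
Bytes: (v>>16)&0xFF=71, (v>>8)&0xFF=DB, v&0xFF=B4

Answer: 0x71DBB4 71 DB B4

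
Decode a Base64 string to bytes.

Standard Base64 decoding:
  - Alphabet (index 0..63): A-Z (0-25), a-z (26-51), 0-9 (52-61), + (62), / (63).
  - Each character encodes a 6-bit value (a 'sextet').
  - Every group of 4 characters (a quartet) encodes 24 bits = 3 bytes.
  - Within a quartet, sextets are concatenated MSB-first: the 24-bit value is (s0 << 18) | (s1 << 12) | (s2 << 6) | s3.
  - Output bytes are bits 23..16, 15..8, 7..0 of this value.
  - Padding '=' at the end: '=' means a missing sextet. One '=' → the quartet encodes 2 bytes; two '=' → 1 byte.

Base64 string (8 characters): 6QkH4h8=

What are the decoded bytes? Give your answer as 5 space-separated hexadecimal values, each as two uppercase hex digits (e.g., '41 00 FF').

Answer: E9 09 07 E2 1F

Derivation:
After char 0 ('6'=58): chars_in_quartet=1 acc=0x3A bytes_emitted=0
After char 1 ('Q'=16): chars_in_quartet=2 acc=0xE90 bytes_emitted=0
After char 2 ('k'=36): chars_in_quartet=3 acc=0x3A424 bytes_emitted=0
After char 3 ('H'=7): chars_in_quartet=4 acc=0xE90907 -> emit E9 09 07, reset; bytes_emitted=3
After char 4 ('4'=56): chars_in_quartet=1 acc=0x38 bytes_emitted=3
After char 5 ('h'=33): chars_in_quartet=2 acc=0xE21 bytes_emitted=3
After char 6 ('8'=60): chars_in_quartet=3 acc=0x3887C bytes_emitted=3
Padding '=': partial quartet acc=0x3887C -> emit E2 1F; bytes_emitted=5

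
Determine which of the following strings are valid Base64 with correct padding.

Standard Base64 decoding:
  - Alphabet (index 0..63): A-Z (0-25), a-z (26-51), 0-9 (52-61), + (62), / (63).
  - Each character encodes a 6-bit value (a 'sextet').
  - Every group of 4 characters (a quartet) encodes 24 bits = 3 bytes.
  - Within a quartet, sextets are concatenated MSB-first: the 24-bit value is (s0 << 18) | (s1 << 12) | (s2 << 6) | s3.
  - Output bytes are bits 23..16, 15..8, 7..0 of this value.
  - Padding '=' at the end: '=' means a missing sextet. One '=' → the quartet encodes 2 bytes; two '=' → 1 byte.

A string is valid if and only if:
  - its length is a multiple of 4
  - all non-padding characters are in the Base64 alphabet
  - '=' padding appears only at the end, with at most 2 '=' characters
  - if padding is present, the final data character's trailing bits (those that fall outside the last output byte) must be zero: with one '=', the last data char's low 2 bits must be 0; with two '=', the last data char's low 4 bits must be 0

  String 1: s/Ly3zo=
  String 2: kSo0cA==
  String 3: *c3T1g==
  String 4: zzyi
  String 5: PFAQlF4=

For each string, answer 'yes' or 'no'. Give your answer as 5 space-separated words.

Answer: yes yes no yes yes

Derivation:
String 1: 's/Ly3zo=' → valid
String 2: 'kSo0cA==' → valid
String 3: '*c3T1g==' → invalid (bad char(s): ['*'])
String 4: 'zzyi' → valid
String 5: 'PFAQlF4=' → valid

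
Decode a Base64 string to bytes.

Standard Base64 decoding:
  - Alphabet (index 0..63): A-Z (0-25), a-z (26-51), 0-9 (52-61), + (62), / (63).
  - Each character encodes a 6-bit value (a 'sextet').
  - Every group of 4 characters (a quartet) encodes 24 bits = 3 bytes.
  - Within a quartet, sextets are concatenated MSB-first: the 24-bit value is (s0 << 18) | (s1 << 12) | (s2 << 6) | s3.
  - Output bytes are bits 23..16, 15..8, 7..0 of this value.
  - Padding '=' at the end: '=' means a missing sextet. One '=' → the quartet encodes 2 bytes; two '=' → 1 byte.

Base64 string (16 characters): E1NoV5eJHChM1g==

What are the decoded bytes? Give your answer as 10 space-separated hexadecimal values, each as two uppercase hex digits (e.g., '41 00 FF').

Answer: 13 53 68 57 97 89 1C 28 4C D6

Derivation:
After char 0 ('E'=4): chars_in_quartet=1 acc=0x4 bytes_emitted=0
After char 1 ('1'=53): chars_in_quartet=2 acc=0x135 bytes_emitted=0
After char 2 ('N'=13): chars_in_quartet=3 acc=0x4D4D bytes_emitted=0
After char 3 ('o'=40): chars_in_quartet=4 acc=0x135368 -> emit 13 53 68, reset; bytes_emitted=3
After char 4 ('V'=21): chars_in_quartet=1 acc=0x15 bytes_emitted=3
After char 5 ('5'=57): chars_in_quartet=2 acc=0x579 bytes_emitted=3
After char 6 ('e'=30): chars_in_quartet=3 acc=0x15E5E bytes_emitted=3
After char 7 ('J'=9): chars_in_quartet=4 acc=0x579789 -> emit 57 97 89, reset; bytes_emitted=6
After char 8 ('H'=7): chars_in_quartet=1 acc=0x7 bytes_emitted=6
After char 9 ('C'=2): chars_in_quartet=2 acc=0x1C2 bytes_emitted=6
After char 10 ('h'=33): chars_in_quartet=3 acc=0x70A1 bytes_emitted=6
After char 11 ('M'=12): chars_in_quartet=4 acc=0x1C284C -> emit 1C 28 4C, reset; bytes_emitted=9
After char 12 ('1'=53): chars_in_quartet=1 acc=0x35 bytes_emitted=9
After char 13 ('g'=32): chars_in_quartet=2 acc=0xD60 bytes_emitted=9
Padding '==': partial quartet acc=0xD60 -> emit D6; bytes_emitted=10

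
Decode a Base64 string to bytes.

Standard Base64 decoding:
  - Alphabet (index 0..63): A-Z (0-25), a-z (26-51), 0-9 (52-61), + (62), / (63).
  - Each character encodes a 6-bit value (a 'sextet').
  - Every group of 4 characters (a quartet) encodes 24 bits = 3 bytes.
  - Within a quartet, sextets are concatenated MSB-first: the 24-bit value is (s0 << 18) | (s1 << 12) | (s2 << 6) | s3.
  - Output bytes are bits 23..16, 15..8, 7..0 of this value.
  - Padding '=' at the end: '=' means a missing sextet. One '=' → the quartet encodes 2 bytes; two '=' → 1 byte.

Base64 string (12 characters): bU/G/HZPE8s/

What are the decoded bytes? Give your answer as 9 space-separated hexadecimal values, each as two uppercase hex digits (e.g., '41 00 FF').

After char 0 ('b'=27): chars_in_quartet=1 acc=0x1B bytes_emitted=0
After char 1 ('U'=20): chars_in_quartet=2 acc=0x6D4 bytes_emitted=0
After char 2 ('/'=63): chars_in_quartet=3 acc=0x1B53F bytes_emitted=0
After char 3 ('G'=6): chars_in_quartet=4 acc=0x6D4FC6 -> emit 6D 4F C6, reset; bytes_emitted=3
After char 4 ('/'=63): chars_in_quartet=1 acc=0x3F bytes_emitted=3
After char 5 ('H'=7): chars_in_quartet=2 acc=0xFC7 bytes_emitted=3
After char 6 ('Z'=25): chars_in_quartet=3 acc=0x3F1D9 bytes_emitted=3
After char 7 ('P'=15): chars_in_quartet=4 acc=0xFC764F -> emit FC 76 4F, reset; bytes_emitted=6
After char 8 ('E'=4): chars_in_quartet=1 acc=0x4 bytes_emitted=6
After char 9 ('8'=60): chars_in_quartet=2 acc=0x13C bytes_emitted=6
After char 10 ('s'=44): chars_in_quartet=3 acc=0x4F2C bytes_emitted=6
After char 11 ('/'=63): chars_in_quartet=4 acc=0x13CB3F -> emit 13 CB 3F, reset; bytes_emitted=9

Answer: 6D 4F C6 FC 76 4F 13 CB 3F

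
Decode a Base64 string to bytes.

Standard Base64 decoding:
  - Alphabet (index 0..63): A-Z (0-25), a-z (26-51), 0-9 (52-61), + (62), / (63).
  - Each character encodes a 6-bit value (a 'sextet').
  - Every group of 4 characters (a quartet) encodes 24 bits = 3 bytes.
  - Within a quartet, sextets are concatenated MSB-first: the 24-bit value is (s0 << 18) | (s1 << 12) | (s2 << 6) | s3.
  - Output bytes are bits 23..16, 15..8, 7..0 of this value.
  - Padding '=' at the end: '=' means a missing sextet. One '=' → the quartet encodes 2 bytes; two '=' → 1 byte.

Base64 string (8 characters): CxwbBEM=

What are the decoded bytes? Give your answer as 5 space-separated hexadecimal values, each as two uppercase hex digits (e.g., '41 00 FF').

After char 0 ('C'=2): chars_in_quartet=1 acc=0x2 bytes_emitted=0
After char 1 ('x'=49): chars_in_quartet=2 acc=0xB1 bytes_emitted=0
After char 2 ('w'=48): chars_in_quartet=3 acc=0x2C70 bytes_emitted=0
After char 3 ('b'=27): chars_in_quartet=4 acc=0xB1C1B -> emit 0B 1C 1B, reset; bytes_emitted=3
After char 4 ('B'=1): chars_in_quartet=1 acc=0x1 bytes_emitted=3
After char 5 ('E'=4): chars_in_quartet=2 acc=0x44 bytes_emitted=3
After char 6 ('M'=12): chars_in_quartet=3 acc=0x110C bytes_emitted=3
Padding '=': partial quartet acc=0x110C -> emit 04 43; bytes_emitted=5

Answer: 0B 1C 1B 04 43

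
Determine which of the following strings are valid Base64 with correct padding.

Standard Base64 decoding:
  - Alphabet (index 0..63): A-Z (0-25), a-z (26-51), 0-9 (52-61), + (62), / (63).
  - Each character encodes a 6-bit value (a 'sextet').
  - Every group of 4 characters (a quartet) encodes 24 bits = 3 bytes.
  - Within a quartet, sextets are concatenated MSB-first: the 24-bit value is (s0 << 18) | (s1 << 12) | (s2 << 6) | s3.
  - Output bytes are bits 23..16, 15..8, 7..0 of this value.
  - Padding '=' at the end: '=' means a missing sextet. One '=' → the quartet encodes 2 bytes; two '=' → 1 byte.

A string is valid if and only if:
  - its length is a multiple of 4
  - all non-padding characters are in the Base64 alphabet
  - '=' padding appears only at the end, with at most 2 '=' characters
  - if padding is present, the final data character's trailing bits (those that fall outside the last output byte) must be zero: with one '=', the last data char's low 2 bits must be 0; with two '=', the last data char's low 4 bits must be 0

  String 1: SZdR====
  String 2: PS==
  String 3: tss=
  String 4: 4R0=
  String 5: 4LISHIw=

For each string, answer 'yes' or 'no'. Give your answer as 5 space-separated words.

Answer: no no yes yes yes

Derivation:
String 1: 'SZdR====' → invalid (4 pad chars (max 2))
String 2: 'PS==' → invalid (bad trailing bits)
String 3: 'tss=' → valid
String 4: '4R0=' → valid
String 5: '4LISHIw=' → valid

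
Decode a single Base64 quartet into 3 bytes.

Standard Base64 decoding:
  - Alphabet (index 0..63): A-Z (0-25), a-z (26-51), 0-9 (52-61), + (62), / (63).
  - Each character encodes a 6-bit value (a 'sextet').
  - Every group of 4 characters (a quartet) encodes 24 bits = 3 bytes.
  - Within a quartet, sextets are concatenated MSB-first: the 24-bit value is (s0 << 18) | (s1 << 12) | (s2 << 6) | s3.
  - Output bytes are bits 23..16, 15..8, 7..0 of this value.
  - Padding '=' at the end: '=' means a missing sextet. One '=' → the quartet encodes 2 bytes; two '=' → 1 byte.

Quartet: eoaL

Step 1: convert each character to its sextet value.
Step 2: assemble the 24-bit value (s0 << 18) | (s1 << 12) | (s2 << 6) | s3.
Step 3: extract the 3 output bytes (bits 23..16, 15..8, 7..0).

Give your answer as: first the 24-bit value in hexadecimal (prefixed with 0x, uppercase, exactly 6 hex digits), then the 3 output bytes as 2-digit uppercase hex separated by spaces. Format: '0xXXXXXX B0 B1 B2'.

Answer: 0x7A868B 7A 86 8B

Derivation:
Sextets: e=30, o=40, a=26, L=11
24-bit: (30<<18) | (40<<12) | (26<<6) | 11
      = 0x780000 | 0x028000 | 0x000680 | 0x00000B
      = 0x7A868B
Bytes: (v>>16)&0xFF=7A, (v>>8)&0xFF=86, v&0xFF=8B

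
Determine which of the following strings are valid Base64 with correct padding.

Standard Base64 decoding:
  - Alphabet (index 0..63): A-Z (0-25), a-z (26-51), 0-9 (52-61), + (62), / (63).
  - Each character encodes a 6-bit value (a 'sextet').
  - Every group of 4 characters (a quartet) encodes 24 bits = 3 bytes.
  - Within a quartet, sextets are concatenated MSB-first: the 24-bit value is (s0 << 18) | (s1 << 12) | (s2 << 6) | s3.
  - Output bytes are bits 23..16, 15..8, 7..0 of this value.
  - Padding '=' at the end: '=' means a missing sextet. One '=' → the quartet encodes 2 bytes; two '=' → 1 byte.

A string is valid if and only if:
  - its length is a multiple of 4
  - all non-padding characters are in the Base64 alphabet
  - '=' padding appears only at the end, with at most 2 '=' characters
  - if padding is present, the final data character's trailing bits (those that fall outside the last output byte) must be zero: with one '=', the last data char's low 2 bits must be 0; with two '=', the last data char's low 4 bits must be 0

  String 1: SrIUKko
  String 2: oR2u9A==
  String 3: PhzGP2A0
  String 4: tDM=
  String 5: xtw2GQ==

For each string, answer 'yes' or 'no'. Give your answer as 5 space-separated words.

Answer: no yes yes yes yes

Derivation:
String 1: 'SrIUKko' → invalid (len=7 not mult of 4)
String 2: 'oR2u9A==' → valid
String 3: 'PhzGP2A0' → valid
String 4: 'tDM=' → valid
String 5: 'xtw2GQ==' → valid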